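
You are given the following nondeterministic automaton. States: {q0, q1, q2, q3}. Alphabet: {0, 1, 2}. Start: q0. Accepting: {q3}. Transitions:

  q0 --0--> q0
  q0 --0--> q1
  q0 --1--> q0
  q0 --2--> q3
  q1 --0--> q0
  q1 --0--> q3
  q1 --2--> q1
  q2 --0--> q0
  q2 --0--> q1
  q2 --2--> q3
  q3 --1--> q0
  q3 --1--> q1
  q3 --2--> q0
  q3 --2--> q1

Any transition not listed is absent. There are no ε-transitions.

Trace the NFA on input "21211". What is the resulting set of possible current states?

{q0}

Start in {q0}.
Read '2': q0→{q3}; now {q3}.
Read '1': q3→{q0, q1}; now {q0, q1}.
Read '2': q0→{q3}, q1→{q1}; now {q1, q3}.
Read '1': q1→∅, q3→{q0, q1}; now {q0, q1}.
Read '1': q0→{q0}, q1→∅; now {q0}.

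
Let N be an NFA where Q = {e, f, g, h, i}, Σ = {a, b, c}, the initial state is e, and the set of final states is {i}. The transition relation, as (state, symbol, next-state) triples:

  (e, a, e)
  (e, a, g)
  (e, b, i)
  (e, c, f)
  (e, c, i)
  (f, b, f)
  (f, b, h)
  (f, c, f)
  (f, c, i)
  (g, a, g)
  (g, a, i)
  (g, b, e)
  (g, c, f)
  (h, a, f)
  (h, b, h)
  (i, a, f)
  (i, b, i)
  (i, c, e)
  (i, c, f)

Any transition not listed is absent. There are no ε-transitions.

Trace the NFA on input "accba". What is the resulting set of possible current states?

Start in {e}.
Read 'a': e→{e, g}; now {e, g}.
Read 'c': e→{f, i}, g→{f}; now {f, i}.
Read 'c': f→{f, i}, i→{e, f}; now {e, f, i}.
Read 'b': e→{i}, f→{f, h}, i→{i}; now {f, h, i}.
Read 'a': f→∅, h→{f}, i→{f}; now {f}.

{f}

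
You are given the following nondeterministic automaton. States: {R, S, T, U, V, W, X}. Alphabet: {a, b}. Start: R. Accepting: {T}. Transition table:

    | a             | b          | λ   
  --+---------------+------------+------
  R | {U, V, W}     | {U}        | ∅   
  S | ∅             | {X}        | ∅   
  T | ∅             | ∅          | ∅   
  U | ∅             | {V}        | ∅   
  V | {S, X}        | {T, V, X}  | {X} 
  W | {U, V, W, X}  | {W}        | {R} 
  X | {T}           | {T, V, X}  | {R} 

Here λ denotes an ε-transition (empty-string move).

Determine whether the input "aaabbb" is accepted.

Start in {R}.
Read 'a': R→{U, V, W}; union {U, V, W}; ε-closure = {R, U, V, W, X}.
Read 'a': R→{U, V, W}, U→∅, V→{S, X}, W→{U, V, W, X}, X→{T}; union {S, T, U, V, W, X}; ε-closure = {R, S, T, U, V, W, X}.
Read 'a': R→{U, V, W}, S→∅, T→∅, U→∅, V→{S, X}, W→{U, V, W, X}, X→{T}; union {S, T, U, V, W, X}; ε-closure = {R, S, T, U, V, W, X}.
Read 'b': R→{U}, S→{X}, T→∅, U→{V}, V→{T, V, X}, W→{W}, X→{T, V, X}; union {T, U, V, W, X}; ε-closure = {R, T, U, V, W, X}.
Read 'b': R→{U}, T→∅, U→{V}, V→{T, V, X}, W→{W}, X→{T, V, X}; union {T, U, V, W, X}; ε-closure = {R, T, U, V, W, X}.
Read 'b': R→{U}, T→∅, U→{V}, V→{T, V, X}, W→{W}, X→{T, V, X}; union {T, U, V, W, X}; ε-closure = {R, T, U, V, W, X}.
The final set {R, T, U, V, W, X} contains the accepting state T.

Yes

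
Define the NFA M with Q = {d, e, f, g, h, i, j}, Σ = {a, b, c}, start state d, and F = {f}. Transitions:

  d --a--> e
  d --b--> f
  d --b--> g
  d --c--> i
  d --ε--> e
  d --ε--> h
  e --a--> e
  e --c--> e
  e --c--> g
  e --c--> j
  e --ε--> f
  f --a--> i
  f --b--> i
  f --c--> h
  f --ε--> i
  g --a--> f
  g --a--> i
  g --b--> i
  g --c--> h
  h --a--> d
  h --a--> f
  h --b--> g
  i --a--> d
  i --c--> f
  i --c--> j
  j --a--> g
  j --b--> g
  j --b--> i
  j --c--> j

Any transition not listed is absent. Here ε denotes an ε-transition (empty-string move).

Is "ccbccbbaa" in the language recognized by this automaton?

Yes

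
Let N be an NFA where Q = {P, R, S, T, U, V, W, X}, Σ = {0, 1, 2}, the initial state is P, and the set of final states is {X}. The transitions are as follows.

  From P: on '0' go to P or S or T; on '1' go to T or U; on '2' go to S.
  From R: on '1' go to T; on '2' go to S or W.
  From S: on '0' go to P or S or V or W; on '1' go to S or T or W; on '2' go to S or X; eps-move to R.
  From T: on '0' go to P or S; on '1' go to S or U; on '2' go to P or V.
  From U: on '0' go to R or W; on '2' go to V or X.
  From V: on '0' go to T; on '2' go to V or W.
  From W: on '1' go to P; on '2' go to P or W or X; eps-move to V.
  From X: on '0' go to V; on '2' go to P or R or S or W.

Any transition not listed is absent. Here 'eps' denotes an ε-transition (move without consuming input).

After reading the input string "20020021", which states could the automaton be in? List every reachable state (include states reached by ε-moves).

{P, R, S, T, U, V, W}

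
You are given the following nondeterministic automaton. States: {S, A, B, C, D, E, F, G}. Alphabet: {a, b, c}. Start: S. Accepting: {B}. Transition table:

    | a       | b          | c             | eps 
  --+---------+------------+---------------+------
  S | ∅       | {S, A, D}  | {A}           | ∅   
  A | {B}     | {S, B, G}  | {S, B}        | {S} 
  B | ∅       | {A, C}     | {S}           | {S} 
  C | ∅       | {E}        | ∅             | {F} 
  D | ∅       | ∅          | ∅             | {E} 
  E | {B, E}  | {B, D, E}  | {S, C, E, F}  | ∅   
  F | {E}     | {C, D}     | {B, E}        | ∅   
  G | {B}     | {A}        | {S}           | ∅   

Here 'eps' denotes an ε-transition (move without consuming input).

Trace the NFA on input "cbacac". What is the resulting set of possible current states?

Start in {S}.
Read 'c': {S} → {S, A}.
Read 'b': {S, A} → {S, A, B, D, E, G}.
Read 'a': {S, A, B, D, E, G} → {S, B, E}.
Read 'c': {S, B, E} → {S, A, C, E, F}.
Read 'a': {S, A, C, E, F} → {S, B, E}.
Read 'c': {S, B, E} → {S, A, C, E, F}.

{S, A, C, E, F}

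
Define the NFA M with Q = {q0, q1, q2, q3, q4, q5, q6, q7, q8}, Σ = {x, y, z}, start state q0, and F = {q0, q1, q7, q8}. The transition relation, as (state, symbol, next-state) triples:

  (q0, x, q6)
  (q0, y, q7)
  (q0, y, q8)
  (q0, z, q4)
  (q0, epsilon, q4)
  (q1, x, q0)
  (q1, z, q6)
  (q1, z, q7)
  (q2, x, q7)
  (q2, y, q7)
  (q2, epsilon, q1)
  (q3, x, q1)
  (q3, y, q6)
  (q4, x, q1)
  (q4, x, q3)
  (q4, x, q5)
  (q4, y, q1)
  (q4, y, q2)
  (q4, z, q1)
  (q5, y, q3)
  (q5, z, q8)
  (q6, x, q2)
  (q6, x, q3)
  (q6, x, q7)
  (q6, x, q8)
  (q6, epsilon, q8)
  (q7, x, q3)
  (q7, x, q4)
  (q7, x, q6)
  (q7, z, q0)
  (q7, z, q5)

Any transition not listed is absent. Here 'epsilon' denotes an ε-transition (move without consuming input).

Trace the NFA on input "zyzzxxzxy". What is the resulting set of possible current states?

{q1, q2, q3, q6, q7, q8}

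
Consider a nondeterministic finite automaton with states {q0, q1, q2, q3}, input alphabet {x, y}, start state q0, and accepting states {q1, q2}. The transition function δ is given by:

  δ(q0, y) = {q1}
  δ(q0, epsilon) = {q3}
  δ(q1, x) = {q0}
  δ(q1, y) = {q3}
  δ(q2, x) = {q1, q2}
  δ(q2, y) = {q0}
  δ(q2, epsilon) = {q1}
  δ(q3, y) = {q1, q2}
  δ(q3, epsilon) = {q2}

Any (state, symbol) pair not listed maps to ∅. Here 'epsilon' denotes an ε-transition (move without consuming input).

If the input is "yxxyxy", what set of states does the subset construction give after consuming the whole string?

{q0, q1, q2, q3}

Start: ε-closure({q0}) = {q0, q1, q2, q3}.
Read 'y': q0→{q1}, q1→{q3}, q2→{q0}, q3→{q1, q2}; now {q0, q1, q2, q3}.
Read 'x': q0→∅, q1→{q0}, q2→{q1, q2}, q3→∅; union {q0, q1, q2}; ε-closure = {q0, q1, q2, q3}.
Read 'x': q0→∅, q1→{q0}, q2→{q1, q2}, q3→∅; union {q0, q1, q2}; ε-closure = {q0, q1, q2, q3}.
Read 'y': q0→{q1}, q1→{q3}, q2→{q0}, q3→{q1, q2}; now {q0, q1, q2, q3}.
Read 'x': q0→∅, q1→{q0}, q2→{q1, q2}, q3→∅; union {q0, q1, q2}; ε-closure = {q0, q1, q2, q3}.
Read 'y': q0→{q1}, q1→{q3}, q2→{q0}, q3→{q1, q2}; now {q0, q1, q2, q3}.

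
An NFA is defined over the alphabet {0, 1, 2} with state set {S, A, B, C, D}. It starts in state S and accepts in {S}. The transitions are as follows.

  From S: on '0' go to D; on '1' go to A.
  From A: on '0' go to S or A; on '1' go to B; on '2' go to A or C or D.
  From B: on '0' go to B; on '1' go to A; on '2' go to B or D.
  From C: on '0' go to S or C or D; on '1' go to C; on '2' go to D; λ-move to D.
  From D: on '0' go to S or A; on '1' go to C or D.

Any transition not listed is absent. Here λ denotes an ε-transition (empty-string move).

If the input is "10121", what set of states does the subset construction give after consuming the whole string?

{A, B, C, D}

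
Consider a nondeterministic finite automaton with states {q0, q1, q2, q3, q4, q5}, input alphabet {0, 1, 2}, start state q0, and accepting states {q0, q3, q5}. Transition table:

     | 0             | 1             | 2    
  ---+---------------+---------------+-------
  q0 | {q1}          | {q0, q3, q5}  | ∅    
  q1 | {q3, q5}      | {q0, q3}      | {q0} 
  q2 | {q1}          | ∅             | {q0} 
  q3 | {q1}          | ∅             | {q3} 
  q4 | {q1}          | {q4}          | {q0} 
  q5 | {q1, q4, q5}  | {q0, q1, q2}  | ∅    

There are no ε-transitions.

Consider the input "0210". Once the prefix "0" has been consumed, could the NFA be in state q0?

No

Start in {q0}.
Read '0': q0→{q1}; now {q1}.
State q0 is not in {q1}.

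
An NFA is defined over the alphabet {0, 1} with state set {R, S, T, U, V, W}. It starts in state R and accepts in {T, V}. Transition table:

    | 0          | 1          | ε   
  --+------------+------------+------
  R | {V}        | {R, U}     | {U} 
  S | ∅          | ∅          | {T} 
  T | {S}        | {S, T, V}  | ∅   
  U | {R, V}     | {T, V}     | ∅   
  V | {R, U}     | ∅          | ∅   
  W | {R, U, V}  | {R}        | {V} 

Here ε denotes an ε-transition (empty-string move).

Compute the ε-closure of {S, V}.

Begin with {S, V}.
ε-move S → T; add T.

{S, T, V}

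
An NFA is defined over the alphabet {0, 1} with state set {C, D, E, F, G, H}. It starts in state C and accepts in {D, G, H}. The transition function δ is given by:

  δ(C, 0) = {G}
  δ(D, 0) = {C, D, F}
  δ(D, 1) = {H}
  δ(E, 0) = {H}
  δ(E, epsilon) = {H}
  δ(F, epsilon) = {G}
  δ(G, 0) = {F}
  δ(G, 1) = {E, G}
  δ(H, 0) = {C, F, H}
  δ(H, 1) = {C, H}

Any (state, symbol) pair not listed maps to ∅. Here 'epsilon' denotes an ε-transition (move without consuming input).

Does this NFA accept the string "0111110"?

Start in {C}.
Read '0': C→{G}; now {G}.
Read '1': G→{E, G}; union {E, G}; ε-closure = {E, G, H}.
Read '1': E→∅, G→{E, G}, H→{C, H}; now {C, E, G, H}.
Read '1': C→∅, E→∅, G→{E, G}, H→{C, H}; now {C, E, G, H}.
Read '1': C→∅, E→∅, G→{E, G}, H→{C, H}; now {C, E, G, H}.
Read '1': C→∅, E→∅, G→{E, G}, H→{C, H}; now {C, E, G, H}.
Read '0': C→{G}, E→{H}, G→{F}, H→{C, F, H}; now {C, F, G, H}.
The final set {C, F, G, H} contains the accepting states G, H.

Yes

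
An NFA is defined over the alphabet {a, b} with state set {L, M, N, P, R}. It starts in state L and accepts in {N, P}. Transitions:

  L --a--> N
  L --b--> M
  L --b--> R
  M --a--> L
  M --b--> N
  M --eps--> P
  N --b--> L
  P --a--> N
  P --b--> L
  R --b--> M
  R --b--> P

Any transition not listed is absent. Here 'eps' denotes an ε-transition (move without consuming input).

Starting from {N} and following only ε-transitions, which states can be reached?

Begin with {N}.
No ε-moves leave this set, so the closure equals the set itself.

{N}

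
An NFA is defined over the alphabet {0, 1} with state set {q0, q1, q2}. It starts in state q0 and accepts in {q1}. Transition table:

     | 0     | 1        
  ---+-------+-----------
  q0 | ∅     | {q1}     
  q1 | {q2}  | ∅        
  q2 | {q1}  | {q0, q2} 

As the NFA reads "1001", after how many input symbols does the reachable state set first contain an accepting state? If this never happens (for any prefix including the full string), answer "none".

1

Start in {q0}.
Read '1': q0→{q1}; now {q1}.
None of the earlier sets intersect F, but {q1} does.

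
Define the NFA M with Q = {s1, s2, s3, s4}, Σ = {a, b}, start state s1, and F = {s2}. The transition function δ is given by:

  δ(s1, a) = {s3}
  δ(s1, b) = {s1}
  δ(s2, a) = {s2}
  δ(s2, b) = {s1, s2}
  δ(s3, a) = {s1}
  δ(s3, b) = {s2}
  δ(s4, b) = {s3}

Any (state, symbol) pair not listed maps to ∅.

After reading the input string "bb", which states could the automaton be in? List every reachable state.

{s1}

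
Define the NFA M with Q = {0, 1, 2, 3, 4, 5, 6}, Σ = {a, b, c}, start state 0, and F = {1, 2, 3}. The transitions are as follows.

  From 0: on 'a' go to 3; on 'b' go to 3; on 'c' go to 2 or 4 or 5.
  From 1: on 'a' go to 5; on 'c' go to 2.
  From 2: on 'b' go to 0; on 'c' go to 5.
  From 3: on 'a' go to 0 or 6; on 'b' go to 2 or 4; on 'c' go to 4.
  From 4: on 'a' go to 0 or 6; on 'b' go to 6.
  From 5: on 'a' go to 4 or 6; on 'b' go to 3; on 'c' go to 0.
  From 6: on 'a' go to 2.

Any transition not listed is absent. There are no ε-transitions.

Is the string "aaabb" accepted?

Start in {0}.
Read 'a': {0} → {3}.
Read 'a': {3} → {0, 6}.
Read 'a': {0, 6} → {2, 3}.
Read 'b': {2, 3} → {0, 2, 4}.
Read 'b': {0, 2, 4} → {0, 3, 6}.
The final set {0, 3, 6} contains the accepting state 3.

Yes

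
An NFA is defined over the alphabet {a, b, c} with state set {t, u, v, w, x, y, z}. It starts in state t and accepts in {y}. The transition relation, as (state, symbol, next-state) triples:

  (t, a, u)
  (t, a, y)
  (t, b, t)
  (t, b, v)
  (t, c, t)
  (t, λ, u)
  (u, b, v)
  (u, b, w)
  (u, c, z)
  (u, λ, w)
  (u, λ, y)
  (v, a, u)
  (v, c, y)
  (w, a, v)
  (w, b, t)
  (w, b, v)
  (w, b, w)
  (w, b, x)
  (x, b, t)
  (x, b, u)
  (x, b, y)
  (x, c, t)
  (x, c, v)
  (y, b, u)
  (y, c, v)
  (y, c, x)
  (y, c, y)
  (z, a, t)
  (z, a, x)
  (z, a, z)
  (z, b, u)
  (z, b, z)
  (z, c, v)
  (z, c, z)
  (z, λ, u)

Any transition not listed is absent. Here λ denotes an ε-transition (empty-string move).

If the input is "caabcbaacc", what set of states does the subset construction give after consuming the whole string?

{t, u, v, w, x, y, z}

Start: ε-closure({t}) = {t, u, w, y}.
Read 'c': {t, u, w, y} → {t, u, v, w, x, y, z}.
Read 'a': {t, u, v, w, x, y, z} → {t, u, v, w, x, y, z}.
Read 'a': {t, u, v, w, x, y, z} → {t, u, v, w, x, y, z}.
Read 'b': {t, u, v, w, x, y, z} → {t, u, v, w, x, y, z}.
Read 'c': {t, u, v, w, x, y, z} → {t, u, v, w, x, y, z}.
Read 'b': {t, u, v, w, x, y, z} → {t, u, v, w, x, y, z}.
Read 'a': {t, u, v, w, x, y, z} → {t, u, v, w, x, y, z}.
Read 'a': {t, u, v, w, x, y, z} → {t, u, v, w, x, y, z}.
Read 'c': {t, u, v, w, x, y, z} → {t, u, v, w, x, y, z}.
Read 'c': {t, u, v, w, x, y, z} → {t, u, v, w, x, y, z}.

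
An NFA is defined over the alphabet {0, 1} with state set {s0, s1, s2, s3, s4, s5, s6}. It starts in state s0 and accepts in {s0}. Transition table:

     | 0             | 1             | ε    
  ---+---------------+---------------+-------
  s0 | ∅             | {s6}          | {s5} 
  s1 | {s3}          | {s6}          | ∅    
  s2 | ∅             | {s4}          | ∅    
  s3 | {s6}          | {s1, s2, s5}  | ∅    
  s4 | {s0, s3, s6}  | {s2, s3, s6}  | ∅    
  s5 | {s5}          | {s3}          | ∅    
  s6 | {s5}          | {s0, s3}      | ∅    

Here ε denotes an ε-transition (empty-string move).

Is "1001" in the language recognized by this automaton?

Start: ε-closure({s0}) = {s0, s5}.
Read '1': {s0, s5} → {s3, s6}.
Read '0': {s3, s6} → {s5, s6}.
Read '0': {s5, s6} → {s5}.
Read '1': {s5} → {s3}.
The final set {s3} contains no accepting state.

No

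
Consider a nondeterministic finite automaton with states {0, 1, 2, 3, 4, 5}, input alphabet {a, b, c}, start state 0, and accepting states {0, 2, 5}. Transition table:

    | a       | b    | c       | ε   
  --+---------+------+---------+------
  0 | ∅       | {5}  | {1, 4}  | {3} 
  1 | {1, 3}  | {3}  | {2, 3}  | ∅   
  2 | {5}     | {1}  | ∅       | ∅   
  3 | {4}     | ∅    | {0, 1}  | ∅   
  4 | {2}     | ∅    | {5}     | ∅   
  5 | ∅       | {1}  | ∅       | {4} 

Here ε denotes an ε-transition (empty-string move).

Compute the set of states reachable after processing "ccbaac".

{0, 1, 2, 3, 4, 5}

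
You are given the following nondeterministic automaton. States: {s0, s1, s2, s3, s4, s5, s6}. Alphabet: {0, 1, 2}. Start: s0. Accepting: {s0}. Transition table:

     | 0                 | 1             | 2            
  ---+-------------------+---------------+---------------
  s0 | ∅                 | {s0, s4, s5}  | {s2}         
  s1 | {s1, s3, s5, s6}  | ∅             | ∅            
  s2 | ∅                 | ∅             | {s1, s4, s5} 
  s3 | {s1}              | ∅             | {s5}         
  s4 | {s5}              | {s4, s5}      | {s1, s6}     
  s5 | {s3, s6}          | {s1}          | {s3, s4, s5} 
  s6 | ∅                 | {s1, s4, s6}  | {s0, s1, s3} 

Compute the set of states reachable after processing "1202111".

{s0, s1, s4, s5}

Start in {s0}.
Read '1': s0→{s0, s4, s5}; now {s0, s4, s5}.
Read '2': s0→{s2}, s4→{s1, s6}, s5→{s3, s4, s5}; now {s1, s2, s3, s4, s5, s6}.
Read '0': s1→{s1, s3, s5, s6}, s2→∅, s3→{s1}, s4→{s5}, s5→{s3, s6}, s6→∅; now {s1, s3, s5, s6}.
Read '2': s1→∅, s3→{s5}, s5→{s3, s4, s5}, s6→{s0, s1, s3}; now {s0, s1, s3, s4, s5}.
Read '1': s0→{s0, s4, s5}, s1→∅, s3→∅, s4→{s4, s5}, s5→{s1}; now {s0, s1, s4, s5}.
Read '1': s0→{s0, s4, s5}, s1→∅, s4→{s4, s5}, s5→{s1}; now {s0, s1, s4, s5}.
Read '1': s0→{s0, s4, s5}, s1→∅, s4→{s4, s5}, s5→{s1}; now {s0, s1, s4, s5}.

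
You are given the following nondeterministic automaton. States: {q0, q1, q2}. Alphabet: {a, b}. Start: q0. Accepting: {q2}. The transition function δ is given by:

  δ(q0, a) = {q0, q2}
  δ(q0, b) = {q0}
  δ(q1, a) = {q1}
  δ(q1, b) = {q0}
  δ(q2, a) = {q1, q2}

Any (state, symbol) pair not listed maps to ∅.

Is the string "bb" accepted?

No

Start in {q0}.
Read 'b': q0→{q0}; now {q0}.
Read 'b': q0→{q0}; now {q0}.
The final set {q0} contains no accepting state.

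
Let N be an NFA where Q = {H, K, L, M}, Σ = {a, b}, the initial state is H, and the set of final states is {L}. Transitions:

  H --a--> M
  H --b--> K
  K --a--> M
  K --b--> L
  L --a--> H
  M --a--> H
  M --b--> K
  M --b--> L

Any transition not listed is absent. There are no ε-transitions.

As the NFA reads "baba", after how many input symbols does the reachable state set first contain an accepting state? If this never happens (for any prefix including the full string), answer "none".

3

Start in {H}.
Read 'b': H→{K}; now {K}.
Read 'a': K→{M}; now {M}.
Read 'b': M→{K, L}; now {K, L}.
None of the earlier sets intersect F, but {K, L} does.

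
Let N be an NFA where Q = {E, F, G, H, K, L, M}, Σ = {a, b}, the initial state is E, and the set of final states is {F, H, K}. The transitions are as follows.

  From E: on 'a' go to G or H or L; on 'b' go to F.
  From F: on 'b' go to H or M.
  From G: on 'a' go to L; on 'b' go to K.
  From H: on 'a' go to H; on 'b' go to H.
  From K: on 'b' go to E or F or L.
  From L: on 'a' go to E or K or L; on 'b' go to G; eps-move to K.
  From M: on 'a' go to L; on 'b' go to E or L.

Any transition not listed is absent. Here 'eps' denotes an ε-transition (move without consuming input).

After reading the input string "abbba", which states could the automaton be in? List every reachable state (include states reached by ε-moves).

{E, G, H, K, L}

Start in {E}.
Read 'a': {E} → {G, H, K, L}.
Read 'b': {G, H, K, L} → {E, F, G, H, K, L}.
Read 'b': {E, F, G, H, K, L} → {E, F, G, H, K, L, M}.
Read 'b': {E, F, G, H, K, L, M} → {E, F, G, H, K, L, M}.
Read 'a': {E, F, G, H, K, L, M} → {E, G, H, K, L}.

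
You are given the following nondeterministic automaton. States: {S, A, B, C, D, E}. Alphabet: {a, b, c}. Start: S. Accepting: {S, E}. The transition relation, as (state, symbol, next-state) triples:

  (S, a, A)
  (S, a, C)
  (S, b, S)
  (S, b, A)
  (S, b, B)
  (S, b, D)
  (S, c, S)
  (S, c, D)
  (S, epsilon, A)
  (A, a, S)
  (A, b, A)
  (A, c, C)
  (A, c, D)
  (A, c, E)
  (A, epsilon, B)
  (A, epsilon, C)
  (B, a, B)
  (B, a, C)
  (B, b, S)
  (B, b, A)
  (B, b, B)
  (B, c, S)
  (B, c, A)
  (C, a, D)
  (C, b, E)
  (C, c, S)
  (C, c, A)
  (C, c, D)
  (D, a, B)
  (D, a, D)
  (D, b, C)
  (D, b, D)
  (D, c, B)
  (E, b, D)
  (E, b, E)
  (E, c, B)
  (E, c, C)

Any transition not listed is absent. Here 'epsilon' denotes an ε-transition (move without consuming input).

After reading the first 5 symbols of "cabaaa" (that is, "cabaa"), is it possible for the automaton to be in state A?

Start: ε-closure({S}) = {S, A, B, C}.
Read 'c': {S, A, B, C} → {S, A, B, C, D, E}.
Read 'a': {S, A, B, C, D, E} → {S, A, B, C, D}.
Read 'b': {S, A, B, C, D} → {S, A, B, C, D, E}.
Read 'a': {S, A, B, C, D, E} → {S, A, B, C, D}.
Read 'a': {S, A, B, C, D} → {S, A, B, C, D}.
State A is in {S, A, B, C, D}.

Yes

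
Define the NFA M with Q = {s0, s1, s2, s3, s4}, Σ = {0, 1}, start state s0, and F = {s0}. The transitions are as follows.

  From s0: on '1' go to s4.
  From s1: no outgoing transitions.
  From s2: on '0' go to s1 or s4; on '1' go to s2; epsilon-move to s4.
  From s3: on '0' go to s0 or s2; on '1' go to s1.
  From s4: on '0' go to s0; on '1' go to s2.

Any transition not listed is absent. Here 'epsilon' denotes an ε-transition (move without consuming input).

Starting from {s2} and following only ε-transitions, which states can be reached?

{s2, s4}

Begin with {s2}.
ε-move s2 → s4; add s4.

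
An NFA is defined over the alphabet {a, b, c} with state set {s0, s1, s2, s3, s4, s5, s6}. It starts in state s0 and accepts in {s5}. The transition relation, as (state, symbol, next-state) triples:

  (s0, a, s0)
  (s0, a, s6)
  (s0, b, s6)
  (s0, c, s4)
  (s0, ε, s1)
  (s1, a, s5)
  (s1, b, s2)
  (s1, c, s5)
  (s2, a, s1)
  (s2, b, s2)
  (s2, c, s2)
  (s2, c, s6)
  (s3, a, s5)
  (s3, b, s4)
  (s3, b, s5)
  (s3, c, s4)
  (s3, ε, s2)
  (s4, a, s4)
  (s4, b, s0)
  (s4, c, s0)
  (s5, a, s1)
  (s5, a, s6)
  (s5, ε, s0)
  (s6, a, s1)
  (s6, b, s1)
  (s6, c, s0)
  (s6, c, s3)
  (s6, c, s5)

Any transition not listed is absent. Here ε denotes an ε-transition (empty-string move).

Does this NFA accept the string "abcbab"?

Start: ε-closure({s0}) = {s0, s1}.
Read 'a': {s0, s1} → {s0, s1, s5, s6}.
Read 'b': {s0, s1, s5, s6} → {s1, s2, s6}.
Read 'c': {s1, s2, s6} → {s0, s1, s2, s3, s5, s6}.
Read 'b': {s0, s1, s2, s3, s5, s6} → {s0, s1, s2, s4, s5, s6}.
Read 'a': {s0, s1, s2, s4, s5, s6} → {s0, s1, s4, s5, s6}.
Read 'b': {s0, s1, s4, s5, s6} → {s0, s1, s2, s6}.
The final set {s0, s1, s2, s6} contains no accepting state.

No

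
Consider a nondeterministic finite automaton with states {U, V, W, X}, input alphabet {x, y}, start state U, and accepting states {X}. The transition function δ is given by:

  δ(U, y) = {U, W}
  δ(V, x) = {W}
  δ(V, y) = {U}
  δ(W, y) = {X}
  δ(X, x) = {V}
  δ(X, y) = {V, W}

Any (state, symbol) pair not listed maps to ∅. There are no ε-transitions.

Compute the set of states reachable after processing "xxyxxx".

∅

Start in {U}.
Read 'x': U→∅; now ∅.
The set is empty and remains empty for the remaining 5 symbols.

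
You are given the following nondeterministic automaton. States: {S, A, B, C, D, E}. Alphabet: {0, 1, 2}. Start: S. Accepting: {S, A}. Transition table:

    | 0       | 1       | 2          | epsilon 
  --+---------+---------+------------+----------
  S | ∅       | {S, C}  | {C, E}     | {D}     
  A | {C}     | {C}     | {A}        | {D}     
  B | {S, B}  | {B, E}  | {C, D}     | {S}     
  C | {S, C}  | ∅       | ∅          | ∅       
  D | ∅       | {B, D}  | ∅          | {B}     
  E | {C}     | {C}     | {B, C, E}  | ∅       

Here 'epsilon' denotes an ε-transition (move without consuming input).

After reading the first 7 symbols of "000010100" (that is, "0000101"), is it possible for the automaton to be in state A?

Start: ε-closure({S}) = {S, B, D}.
Read '0': S→∅, B→{S, B}, D→∅; union {S, B}; ε-closure = {S, B, D}.
Read '0': S→∅, B→{S, B}, D→∅; union {S, B}; ε-closure = {S, B, D}.
Read '0': S→∅, B→{S, B}, D→∅; union {S, B}; ε-closure = {S, B, D}.
Read '0': S→∅, B→{S, B}, D→∅; union {S, B}; ε-closure = {S, B, D}.
Read '1': S→{S, C}, B→{B, E}, D→{B, D}; now {S, B, C, D, E}.
Read '0': S→∅, B→{S, B}, C→{S, C}, D→∅, E→{C}; union {S, B, C}; ε-closure = {S, B, C, D}.
Read '1': S→{S, C}, B→{B, E}, C→∅, D→{B, D}; now {S, B, C, D, E}.
State A is not in {S, B, C, D, E}.

No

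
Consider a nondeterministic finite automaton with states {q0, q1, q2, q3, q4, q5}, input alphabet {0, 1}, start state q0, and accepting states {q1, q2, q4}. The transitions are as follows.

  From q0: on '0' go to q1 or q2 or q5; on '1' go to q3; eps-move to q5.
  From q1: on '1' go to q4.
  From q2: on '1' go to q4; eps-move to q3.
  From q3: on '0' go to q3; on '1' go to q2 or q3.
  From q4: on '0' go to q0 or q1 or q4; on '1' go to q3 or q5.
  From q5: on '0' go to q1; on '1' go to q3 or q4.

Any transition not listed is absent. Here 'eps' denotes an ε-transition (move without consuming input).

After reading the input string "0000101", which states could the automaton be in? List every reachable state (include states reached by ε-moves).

{q2, q3}

Start: ε-closure({q0}) = {q0, q5}.
Read '0': q0→{q1, q2, q5}, q5→{q1}; union {q1, q2, q5}; ε-closure = {q1, q2, q3, q5}.
Read '0': q1→∅, q2→∅, q3→{q3}, q5→{q1}; now {q1, q3}.
Read '0': q1→∅, q3→{q3}; now {q3}.
Read '0': q3→{q3}; now {q3}.
Read '1': q3→{q2, q3}; now {q2, q3}.
Read '0': q2→∅, q3→{q3}; now {q3}.
Read '1': q3→{q2, q3}; now {q2, q3}.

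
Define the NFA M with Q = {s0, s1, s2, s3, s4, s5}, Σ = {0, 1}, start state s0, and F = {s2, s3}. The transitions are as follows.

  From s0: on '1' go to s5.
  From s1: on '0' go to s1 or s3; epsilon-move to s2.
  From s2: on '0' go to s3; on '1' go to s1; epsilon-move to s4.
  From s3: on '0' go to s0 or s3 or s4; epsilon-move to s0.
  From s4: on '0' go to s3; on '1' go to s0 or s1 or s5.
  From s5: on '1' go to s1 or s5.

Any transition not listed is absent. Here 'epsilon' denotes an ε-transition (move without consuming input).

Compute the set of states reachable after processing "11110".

{s0, s1, s2, s3, s4}

Start in {s0}.
Read '1': {s0} → {s5}.
Read '1': {s5} → {s1, s2, s4, s5}.
Read '1': {s1, s2, s4, s5} → {s0, s1, s2, s4, s5}.
Read '1': {s0, s1, s2, s4, s5} → {s0, s1, s2, s4, s5}.
Read '0': {s0, s1, s2, s4, s5} → {s0, s1, s2, s3, s4}.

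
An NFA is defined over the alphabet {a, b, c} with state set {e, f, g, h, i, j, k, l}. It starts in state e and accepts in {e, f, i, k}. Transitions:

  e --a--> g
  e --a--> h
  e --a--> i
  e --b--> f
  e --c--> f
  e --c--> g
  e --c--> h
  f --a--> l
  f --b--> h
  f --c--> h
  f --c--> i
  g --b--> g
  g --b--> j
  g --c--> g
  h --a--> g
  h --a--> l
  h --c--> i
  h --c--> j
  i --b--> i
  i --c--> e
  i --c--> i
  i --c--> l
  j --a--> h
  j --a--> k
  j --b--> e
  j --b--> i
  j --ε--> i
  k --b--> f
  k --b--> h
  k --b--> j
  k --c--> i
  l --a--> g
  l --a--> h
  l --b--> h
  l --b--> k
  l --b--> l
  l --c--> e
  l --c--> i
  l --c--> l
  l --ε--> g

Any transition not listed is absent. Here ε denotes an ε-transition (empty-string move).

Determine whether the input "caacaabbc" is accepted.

Yes

Start in {e}.
Read 'c': {e} → {f, g, h}.
Read 'a': {f, g, h} → {g, l}.
Read 'a': {g, l} → {g, h}.
Read 'c': {g, h} → {g, i, j}.
Read 'a': {g, i, j} → {h, k}.
Read 'a': {h, k} → {g, l}.
Read 'b': {g, l} → {g, h, i, j, k, l}.
Read 'b': {g, h, i, j, k, l} → {e, f, g, h, i, j, k, l}.
Read 'c': {e, f, g, h, i, j, k, l} → {e, f, g, h, i, j, l}.
The final set {e, f, g, h, i, j, l} contains the accepting states e, f, i.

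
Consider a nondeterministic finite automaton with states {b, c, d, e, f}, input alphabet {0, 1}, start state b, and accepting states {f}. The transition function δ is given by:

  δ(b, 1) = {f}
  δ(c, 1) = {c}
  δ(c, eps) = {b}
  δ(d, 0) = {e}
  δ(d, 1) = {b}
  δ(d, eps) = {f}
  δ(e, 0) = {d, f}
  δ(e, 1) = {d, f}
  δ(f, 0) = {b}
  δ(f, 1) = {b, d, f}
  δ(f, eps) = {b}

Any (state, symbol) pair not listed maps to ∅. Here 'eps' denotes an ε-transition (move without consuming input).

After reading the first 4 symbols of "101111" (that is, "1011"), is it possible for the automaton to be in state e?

No

Start in {b}.
Read '1': b→{f}; union {f}; ε-closure = {b, f}.
Read '0': b→∅, f→{b}; now {b}.
Read '1': b→{f}; union {f}; ε-closure = {b, f}.
Read '1': b→{f}, f→{b, d, f}; now {b, d, f}.
State e is not in {b, d, f}.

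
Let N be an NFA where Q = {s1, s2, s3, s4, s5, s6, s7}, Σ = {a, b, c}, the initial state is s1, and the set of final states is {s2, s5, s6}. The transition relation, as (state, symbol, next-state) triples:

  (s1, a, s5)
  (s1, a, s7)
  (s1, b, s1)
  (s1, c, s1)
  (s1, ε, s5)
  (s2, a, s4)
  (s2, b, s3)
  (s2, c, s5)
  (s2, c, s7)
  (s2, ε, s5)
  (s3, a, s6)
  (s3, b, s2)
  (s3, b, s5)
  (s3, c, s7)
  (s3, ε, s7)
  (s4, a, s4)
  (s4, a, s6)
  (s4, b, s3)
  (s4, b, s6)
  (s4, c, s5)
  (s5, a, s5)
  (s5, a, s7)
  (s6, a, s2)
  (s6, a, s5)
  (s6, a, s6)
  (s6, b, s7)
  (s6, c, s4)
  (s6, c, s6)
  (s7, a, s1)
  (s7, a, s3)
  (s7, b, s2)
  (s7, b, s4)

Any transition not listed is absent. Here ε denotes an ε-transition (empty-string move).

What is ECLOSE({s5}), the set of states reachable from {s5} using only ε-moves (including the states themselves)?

{s5}

Begin with {s5}.
No ε-moves leave this set, so the closure equals the set itself.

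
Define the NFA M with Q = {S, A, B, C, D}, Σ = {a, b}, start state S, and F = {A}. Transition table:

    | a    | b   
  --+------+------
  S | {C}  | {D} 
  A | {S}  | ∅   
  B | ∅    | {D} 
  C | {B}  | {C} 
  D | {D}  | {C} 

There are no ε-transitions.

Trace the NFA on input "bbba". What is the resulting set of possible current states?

{B}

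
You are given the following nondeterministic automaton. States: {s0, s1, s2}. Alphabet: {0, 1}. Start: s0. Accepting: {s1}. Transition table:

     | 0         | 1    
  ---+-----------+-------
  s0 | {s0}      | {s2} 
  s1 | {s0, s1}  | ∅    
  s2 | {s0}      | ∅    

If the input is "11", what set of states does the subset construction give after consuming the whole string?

∅

Start in {s0}.
Read '1': s0→{s2}; now {s2}.
Read '1': s2→∅; now ∅.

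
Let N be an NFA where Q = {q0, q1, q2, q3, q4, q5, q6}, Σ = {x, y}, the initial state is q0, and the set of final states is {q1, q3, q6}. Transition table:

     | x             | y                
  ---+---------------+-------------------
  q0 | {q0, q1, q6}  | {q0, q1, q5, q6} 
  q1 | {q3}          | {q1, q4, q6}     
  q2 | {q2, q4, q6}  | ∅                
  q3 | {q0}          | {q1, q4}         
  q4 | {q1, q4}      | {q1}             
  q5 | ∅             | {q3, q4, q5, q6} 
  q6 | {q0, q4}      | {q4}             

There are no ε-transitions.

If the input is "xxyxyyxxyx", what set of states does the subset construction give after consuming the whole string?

{q0, q1, q3, q4, q6}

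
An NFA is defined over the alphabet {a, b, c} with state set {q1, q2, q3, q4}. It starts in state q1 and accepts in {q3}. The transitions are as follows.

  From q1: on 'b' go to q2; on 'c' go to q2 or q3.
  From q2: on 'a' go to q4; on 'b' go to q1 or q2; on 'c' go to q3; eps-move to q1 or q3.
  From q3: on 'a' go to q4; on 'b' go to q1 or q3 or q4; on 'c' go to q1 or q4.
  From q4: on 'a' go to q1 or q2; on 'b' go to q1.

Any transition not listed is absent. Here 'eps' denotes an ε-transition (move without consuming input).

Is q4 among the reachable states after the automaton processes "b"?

Start in {q1}.
Read 'b': {q1} → {q1, q2, q3}.
State q4 is not in {q1, q2, q3}.

No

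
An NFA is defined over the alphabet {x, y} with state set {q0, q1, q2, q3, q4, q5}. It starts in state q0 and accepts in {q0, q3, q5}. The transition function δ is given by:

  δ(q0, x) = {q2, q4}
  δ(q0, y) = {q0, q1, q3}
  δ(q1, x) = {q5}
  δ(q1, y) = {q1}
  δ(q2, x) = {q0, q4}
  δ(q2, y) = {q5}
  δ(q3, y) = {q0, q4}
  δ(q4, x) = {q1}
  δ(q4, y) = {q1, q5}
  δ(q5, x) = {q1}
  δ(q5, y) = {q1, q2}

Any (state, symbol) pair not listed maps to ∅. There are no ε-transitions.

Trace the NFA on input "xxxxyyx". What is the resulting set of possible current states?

Start in {q0}.
Read 'x': {q0} → {q2, q4}.
Read 'x': {q2, q4} → {q0, q1, q4}.
Read 'x': {q0, q1, q4} → {q1, q2, q4, q5}.
Read 'x': {q1, q2, q4, q5} → {q0, q1, q4, q5}.
Read 'y': {q0, q1, q4, q5} → {q0, q1, q2, q3, q5}.
Read 'y': {q0, q1, q2, q3, q5} → {q0, q1, q2, q3, q4, q5}.
Read 'x': {q0, q1, q2, q3, q4, q5} → {q0, q1, q2, q4, q5}.

{q0, q1, q2, q4, q5}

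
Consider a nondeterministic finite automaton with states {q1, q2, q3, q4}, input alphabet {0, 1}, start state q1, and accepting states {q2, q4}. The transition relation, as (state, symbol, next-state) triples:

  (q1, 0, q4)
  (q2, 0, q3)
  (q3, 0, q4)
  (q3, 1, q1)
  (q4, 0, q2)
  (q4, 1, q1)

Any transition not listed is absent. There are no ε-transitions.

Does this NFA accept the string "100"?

No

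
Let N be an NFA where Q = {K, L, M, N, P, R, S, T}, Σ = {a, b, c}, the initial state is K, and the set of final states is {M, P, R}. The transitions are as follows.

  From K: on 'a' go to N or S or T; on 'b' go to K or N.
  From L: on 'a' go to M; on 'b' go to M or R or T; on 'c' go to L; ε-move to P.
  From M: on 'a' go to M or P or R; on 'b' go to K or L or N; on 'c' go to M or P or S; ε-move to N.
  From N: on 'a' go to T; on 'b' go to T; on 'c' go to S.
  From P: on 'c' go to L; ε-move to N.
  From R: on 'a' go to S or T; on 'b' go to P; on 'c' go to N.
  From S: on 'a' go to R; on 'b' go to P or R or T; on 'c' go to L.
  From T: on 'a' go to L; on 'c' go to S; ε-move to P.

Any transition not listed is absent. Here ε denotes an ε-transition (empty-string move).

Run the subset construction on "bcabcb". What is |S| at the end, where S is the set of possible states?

5

Start in {K}.
Read 'b': K→{K, N}; now {K, N}.
Read 'c': K→∅, N→{S}; now {S}.
Read 'a': S→{R}; now {R}.
Read 'b': R→{P}; union {P}; ε-closure = {N, P}.
Read 'c': N→{S}, P→{L}; union {L, S}; ε-closure = {L, N, P, S}.
Read 'b': L→{M, R, T}, N→{T}, P→∅, S→{P, R, T}; union {M, P, R, T}; ε-closure = {M, N, P, R, T}.
That set has 5 states.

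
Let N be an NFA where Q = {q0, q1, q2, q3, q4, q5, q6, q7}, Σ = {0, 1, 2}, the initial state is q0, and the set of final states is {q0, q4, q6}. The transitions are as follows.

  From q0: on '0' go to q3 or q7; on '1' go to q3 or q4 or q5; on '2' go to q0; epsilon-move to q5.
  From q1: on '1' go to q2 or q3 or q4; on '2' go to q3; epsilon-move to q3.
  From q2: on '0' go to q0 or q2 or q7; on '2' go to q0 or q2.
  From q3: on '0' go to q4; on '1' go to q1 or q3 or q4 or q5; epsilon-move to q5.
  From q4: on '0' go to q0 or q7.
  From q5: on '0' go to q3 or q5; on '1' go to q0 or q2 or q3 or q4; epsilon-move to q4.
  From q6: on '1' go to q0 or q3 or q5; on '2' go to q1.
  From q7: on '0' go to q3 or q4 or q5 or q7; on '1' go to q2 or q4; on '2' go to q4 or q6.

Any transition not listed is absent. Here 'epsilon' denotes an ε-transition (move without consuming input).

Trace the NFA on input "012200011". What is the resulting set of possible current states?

{q0, q1, q2, q3, q4, q5}

Start: ε-closure({q0}) = {q0, q4, q5}.
Read '0': q0→{q3, q7}, q4→{q0, q7}, q5→{q3, q5}; union {q0, q3, q5, q7}; ε-closure = {q0, q3, q4, q5, q7}.
Read '1': q0→{q3, q4, q5}, q3→{q1, q3, q4, q5}, q4→∅, q5→{q0, q2, q3, q4}, q7→{q2, q4}; now {q0, q1, q2, q3, q4, q5}.
Read '2': q0→{q0}, q1→{q3}, q2→{q0, q2}, q3→∅, q4→∅, q5→∅; union {q0, q2, q3}; ε-closure = {q0, q2, q3, q4, q5}.
Read '2': q0→{q0}, q2→{q0, q2}, q3→∅, q4→∅, q5→∅; union {q0, q2}; ε-closure = {q0, q2, q4, q5}.
Read '0': q0→{q3, q7}, q2→{q0, q2, q7}, q4→{q0, q7}, q5→{q3, q5}; union {q0, q2, q3, q5, q7}; ε-closure = {q0, q2, q3, q4, q5, q7}.
Read '0': q0→{q3, q7}, q2→{q0, q2, q7}, q3→{q4}, q4→{q0, q7}, q5→{q3, q5}, q7→{q3, q4, q5, q7}; now {q0, q2, q3, q4, q5, q7}.
Read '0': q0→{q3, q7}, q2→{q0, q2, q7}, q3→{q4}, q4→{q0, q7}, q5→{q3, q5}, q7→{q3, q4, q5, q7}; now {q0, q2, q3, q4, q5, q7}.
Read '1': q0→{q3, q4, q5}, q2→∅, q3→{q1, q3, q4, q5}, q4→∅, q5→{q0, q2, q3, q4}, q7→{q2, q4}; now {q0, q1, q2, q3, q4, q5}.
Read '1': q0→{q3, q4, q5}, q1→{q2, q3, q4}, q2→∅, q3→{q1, q3, q4, q5}, q4→∅, q5→{q0, q2, q3, q4}; now {q0, q1, q2, q3, q4, q5}.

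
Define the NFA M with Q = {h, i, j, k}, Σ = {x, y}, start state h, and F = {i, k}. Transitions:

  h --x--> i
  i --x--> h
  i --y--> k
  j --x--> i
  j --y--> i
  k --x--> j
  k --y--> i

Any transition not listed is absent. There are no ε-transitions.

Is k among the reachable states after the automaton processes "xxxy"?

Yes

Start in {h}.
Read 'x': h→{i}; now {i}.
Read 'x': i→{h}; now {h}.
Read 'x': h→{i}; now {i}.
Read 'y': i→{k}; now {k}.
State k is in {k}.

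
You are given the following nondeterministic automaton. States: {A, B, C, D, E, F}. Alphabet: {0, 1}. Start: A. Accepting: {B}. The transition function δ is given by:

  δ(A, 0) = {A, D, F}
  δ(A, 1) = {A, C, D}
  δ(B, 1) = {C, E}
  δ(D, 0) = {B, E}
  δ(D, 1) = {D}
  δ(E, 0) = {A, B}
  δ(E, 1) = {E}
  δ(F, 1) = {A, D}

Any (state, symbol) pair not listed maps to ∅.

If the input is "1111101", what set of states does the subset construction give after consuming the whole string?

{A, C, D, E}

Start in {A}.
Read '1': A→{A, C, D}; now {A, C, D}.
Read '1': A→{A, C, D}, C→∅, D→{D}; now {A, C, D}.
Read '1': A→{A, C, D}, C→∅, D→{D}; now {A, C, D}.
Read '1': A→{A, C, D}, C→∅, D→{D}; now {A, C, D}.
Read '1': A→{A, C, D}, C→∅, D→{D}; now {A, C, D}.
Read '0': A→{A, D, F}, C→∅, D→{B, E}; now {A, B, D, E, F}.
Read '1': A→{A, C, D}, B→{C, E}, D→{D}, E→{E}, F→{A, D}; now {A, C, D, E}.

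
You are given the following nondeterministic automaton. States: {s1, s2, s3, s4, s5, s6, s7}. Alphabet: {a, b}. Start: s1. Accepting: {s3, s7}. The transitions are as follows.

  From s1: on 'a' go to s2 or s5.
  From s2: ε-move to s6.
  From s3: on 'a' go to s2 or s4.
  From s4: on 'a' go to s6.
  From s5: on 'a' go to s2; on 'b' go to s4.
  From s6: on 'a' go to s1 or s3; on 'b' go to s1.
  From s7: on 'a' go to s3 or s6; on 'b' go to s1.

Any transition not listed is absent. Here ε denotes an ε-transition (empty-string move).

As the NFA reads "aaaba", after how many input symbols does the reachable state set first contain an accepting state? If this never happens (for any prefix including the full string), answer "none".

Start in {s1}.
Read 'a': s1→{s2, s5}; union {s2, s5}; ε-closure = {s2, s5, s6}.
Read 'a': s2→∅, s5→{s2}, s6→{s1, s3}; union {s1, s2, s3}; ε-closure = {s1, s2, s3, s6}.
None of the earlier sets intersect F, but {s1, s2, s3, s6} does.

2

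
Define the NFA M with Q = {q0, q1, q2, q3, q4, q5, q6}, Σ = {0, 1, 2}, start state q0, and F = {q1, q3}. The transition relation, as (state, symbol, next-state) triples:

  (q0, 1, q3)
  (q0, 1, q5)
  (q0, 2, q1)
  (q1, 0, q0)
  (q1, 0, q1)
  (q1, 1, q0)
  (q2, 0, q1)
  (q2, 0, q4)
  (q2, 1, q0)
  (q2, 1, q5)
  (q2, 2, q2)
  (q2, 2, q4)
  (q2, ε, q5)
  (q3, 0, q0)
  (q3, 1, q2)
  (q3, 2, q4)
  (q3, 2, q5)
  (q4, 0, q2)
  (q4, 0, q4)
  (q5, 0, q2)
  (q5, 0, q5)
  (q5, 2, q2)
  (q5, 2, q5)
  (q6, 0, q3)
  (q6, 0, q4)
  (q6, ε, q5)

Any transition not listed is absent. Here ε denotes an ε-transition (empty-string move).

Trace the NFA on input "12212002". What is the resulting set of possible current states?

{q1, q2, q4, q5}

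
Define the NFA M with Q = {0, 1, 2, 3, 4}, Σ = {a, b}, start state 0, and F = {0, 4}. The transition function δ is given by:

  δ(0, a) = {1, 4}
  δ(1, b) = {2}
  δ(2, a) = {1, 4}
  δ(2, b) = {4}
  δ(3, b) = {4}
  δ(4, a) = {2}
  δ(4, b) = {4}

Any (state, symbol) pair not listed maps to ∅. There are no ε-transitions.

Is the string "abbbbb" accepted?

Yes

Start in {0}.
Read 'a': {0} → {1, 4}.
Read 'b': {1, 4} → {2, 4}.
Read 'b': {2, 4} → {4}.
Read 'b': {4} → {4}.
Read 'b': {4} → {4}.
Read 'b': {4} → {4}.
The final set {4} contains the accepting state 4.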